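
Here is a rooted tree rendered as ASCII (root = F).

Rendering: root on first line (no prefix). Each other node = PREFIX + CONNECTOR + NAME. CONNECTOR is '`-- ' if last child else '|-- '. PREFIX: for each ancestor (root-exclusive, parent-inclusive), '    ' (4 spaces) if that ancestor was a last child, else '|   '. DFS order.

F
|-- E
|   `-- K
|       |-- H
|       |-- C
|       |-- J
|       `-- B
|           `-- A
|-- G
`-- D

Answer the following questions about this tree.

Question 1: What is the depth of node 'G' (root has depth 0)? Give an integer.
Answer: 1

Derivation:
Path from root to G: F -> G
Depth = number of edges = 1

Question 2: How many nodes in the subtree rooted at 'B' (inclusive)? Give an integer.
Answer: 2

Derivation:
Subtree rooted at B contains: A, B
Count = 2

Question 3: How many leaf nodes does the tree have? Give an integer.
Leaves (nodes with no children): A, C, D, G, H, J

Answer: 6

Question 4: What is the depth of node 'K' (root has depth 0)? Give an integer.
Path from root to K: F -> E -> K
Depth = number of edges = 2

Answer: 2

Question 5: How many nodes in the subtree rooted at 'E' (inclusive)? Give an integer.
Subtree rooted at E contains: A, B, C, E, H, J, K
Count = 7

Answer: 7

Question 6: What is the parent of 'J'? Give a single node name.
Answer: K

Derivation:
Scan adjacency: J appears as child of K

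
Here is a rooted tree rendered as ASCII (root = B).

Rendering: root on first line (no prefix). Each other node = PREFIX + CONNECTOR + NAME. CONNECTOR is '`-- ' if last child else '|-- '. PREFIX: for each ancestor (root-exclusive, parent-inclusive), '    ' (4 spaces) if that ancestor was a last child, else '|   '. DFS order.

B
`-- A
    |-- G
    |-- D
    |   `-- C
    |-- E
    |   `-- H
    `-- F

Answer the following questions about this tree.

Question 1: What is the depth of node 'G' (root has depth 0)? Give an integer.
Answer: 2

Derivation:
Path from root to G: B -> A -> G
Depth = number of edges = 2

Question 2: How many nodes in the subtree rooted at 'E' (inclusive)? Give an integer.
Subtree rooted at E contains: E, H
Count = 2

Answer: 2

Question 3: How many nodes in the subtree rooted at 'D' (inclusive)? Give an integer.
Answer: 2

Derivation:
Subtree rooted at D contains: C, D
Count = 2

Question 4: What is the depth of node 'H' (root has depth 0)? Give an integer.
Answer: 3

Derivation:
Path from root to H: B -> A -> E -> H
Depth = number of edges = 3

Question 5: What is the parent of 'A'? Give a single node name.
Answer: B

Derivation:
Scan adjacency: A appears as child of B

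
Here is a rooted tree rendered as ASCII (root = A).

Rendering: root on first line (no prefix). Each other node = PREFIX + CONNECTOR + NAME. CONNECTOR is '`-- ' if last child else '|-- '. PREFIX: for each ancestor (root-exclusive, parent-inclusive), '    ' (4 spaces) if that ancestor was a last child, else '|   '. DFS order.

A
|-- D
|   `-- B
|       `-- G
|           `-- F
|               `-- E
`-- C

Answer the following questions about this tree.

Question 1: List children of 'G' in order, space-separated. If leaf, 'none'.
Node G's children (from adjacency): F

Answer: F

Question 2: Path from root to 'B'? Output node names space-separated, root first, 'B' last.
Walk down from root: A -> D -> B

Answer: A D B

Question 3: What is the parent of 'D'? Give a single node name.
Answer: A

Derivation:
Scan adjacency: D appears as child of A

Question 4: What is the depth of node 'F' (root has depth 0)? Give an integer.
Answer: 4

Derivation:
Path from root to F: A -> D -> B -> G -> F
Depth = number of edges = 4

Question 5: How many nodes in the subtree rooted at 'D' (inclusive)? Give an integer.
Answer: 5

Derivation:
Subtree rooted at D contains: B, D, E, F, G
Count = 5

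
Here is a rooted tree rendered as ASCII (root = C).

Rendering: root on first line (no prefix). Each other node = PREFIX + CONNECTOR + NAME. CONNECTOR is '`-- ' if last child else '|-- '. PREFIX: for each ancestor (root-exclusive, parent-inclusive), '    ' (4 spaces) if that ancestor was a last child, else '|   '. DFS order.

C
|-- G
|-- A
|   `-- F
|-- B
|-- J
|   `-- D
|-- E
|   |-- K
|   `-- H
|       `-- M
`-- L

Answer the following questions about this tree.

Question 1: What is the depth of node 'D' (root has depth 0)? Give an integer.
Path from root to D: C -> J -> D
Depth = number of edges = 2

Answer: 2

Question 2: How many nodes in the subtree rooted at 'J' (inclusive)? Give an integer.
Subtree rooted at J contains: D, J
Count = 2

Answer: 2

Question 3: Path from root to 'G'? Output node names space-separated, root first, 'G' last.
Answer: C G

Derivation:
Walk down from root: C -> G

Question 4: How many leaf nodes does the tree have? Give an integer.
Leaves (nodes with no children): B, D, F, G, K, L, M

Answer: 7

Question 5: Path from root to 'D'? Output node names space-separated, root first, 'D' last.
Walk down from root: C -> J -> D

Answer: C J D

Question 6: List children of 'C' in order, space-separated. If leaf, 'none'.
Answer: G A B J E L

Derivation:
Node C's children (from adjacency): G, A, B, J, E, L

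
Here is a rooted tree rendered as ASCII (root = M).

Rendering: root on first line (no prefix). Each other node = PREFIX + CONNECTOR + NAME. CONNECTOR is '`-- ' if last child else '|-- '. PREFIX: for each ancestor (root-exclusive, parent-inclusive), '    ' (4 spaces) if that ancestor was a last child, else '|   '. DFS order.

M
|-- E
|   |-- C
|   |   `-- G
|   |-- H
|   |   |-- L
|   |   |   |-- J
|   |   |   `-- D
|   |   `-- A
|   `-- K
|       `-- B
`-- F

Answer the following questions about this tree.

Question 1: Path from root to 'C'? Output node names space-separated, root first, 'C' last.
Answer: M E C

Derivation:
Walk down from root: M -> E -> C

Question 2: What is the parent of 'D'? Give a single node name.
Scan adjacency: D appears as child of L

Answer: L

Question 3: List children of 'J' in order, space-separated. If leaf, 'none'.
Node J's children (from adjacency): (leaf)

Answer: none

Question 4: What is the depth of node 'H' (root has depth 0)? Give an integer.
Answer: 2

Derivation:
Path from root to H: M -> E -> H
Depth = number of edges = 2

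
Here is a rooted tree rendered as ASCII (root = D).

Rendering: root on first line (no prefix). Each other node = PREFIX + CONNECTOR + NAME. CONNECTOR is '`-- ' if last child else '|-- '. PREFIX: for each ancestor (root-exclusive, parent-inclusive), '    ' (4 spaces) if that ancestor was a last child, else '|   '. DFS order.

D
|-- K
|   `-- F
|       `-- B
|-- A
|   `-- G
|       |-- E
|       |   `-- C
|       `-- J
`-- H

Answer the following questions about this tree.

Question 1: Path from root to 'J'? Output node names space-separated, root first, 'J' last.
Answer: D A G J

Derivation:
Walk down from root: D -> A -> G -> J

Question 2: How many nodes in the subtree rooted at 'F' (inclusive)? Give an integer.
Subtree rooted at F contains: B, F
Count = 2

Answer: 2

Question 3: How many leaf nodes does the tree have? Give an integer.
Leaves (nodes with no children): B, C, H, J

Answer: 4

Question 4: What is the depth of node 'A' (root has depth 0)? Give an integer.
Answer: 1

Derivation:
Path from root to A: D -> A
Depth = number of edges = 1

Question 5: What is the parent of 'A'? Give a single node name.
Scan adjacency: A appears as child of D

Answer: D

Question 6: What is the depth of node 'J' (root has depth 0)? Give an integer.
Answer: 3

Derivation:
Path from root to J: D -> A -> G -> J
Depth = number of edges = 3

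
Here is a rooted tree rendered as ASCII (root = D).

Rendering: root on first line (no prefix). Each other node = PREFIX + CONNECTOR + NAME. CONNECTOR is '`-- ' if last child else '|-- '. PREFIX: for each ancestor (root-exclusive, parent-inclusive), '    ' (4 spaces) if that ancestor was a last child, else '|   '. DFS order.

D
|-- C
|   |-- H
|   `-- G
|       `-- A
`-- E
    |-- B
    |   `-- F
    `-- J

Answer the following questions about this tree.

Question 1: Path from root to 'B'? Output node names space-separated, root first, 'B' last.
Answer: D E B

Derivation:
Walk down from root: D -> E -> B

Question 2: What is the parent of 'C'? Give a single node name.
Scan adjacency: C appears as child of D

Answer: D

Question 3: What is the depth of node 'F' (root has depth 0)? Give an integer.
Path from root to F: D -> E -> B -> F
Depth = number of edges = 3

Answer: 3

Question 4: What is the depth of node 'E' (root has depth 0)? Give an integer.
Path from root to E: D -> E
Depth = number of edges = 1

Answer: 1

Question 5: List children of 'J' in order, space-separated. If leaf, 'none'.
Answer: none

Derivation:
Node J's children (from adjacency): (leaf)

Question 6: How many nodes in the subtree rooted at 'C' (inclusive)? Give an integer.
Subtree rooted at C contains: A, C, G, H
Count = 4

Answer: 4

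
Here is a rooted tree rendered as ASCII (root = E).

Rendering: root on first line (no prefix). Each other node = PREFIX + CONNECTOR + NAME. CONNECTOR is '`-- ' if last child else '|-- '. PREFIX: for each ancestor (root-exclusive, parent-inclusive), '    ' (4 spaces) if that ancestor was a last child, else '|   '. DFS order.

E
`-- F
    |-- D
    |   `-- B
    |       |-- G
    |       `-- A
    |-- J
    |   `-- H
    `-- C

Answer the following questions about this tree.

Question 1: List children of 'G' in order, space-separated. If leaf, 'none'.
Node G's children (from adjacency): (leaf)

Answer: none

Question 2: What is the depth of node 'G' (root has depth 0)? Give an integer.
Answer: 4

Derivation:
Path from root to G: E -> F -> D -> B -> G
Depth = number of edges = 4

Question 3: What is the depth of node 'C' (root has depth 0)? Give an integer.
Path from root to C: E -> F -> C
Depth = number of edges = 2

Answer: 2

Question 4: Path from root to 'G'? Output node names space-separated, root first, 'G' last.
Walk down from root: E -> F -> D -> B -> G

Answer: E F D B G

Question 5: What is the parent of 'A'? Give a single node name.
Scan adjacency: A appears as child of B

Answer: B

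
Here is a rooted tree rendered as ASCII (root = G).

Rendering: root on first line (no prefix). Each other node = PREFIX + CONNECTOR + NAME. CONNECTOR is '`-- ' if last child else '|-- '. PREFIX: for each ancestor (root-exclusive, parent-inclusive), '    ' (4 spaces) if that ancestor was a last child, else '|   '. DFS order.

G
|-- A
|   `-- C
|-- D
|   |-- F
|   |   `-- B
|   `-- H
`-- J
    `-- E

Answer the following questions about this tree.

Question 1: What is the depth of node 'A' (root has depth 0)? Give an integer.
Path from root to A: G -> A
Depth = number of edges = 1

Answer: 1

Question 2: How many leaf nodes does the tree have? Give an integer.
Leaves (nodes with no children): B, C, E, H

Answer: 4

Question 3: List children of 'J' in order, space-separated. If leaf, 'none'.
Node J's children (from adjacency): E

Answer: E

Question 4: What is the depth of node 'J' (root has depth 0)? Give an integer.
Answer: 1

Derivation:
Path from root to J: G -> J
Depth = number of edges = 1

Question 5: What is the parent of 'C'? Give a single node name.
Scan adjacency: C appears as child of A

Answer: A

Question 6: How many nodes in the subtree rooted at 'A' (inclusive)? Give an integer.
Answer: 2

Derivation:
Subtree rooted at A contains: A, C
Count = 2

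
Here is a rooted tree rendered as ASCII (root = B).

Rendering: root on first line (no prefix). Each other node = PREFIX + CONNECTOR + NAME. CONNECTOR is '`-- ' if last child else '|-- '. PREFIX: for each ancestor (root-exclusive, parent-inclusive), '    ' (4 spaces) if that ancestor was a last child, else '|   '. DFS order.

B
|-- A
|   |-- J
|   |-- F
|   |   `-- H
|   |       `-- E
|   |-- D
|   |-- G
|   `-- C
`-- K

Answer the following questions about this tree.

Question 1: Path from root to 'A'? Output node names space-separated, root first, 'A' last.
Answer: B A

Derivation:
Walk down from root: B -> A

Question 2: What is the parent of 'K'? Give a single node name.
Scan adjacency: K appears as child of B

Answer: B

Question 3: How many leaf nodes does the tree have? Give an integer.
Leaves (nodes with no children): C, D, E, G, J, K

Answer: 6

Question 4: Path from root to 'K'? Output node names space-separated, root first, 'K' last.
Answer: B K

Derivation:
Walk down from root: B -> K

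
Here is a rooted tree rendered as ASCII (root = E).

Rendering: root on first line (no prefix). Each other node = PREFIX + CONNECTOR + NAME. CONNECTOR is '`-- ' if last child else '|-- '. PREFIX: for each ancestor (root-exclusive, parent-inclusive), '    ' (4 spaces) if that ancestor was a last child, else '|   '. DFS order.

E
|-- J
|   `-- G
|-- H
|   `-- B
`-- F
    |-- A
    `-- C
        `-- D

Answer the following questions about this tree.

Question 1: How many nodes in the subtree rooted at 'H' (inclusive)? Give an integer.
Answer: 2

Derivation:
Subtree rooted at H contains: B, H
Count = 2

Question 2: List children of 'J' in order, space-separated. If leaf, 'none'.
Node J's children (from adjacency): G

Answer: G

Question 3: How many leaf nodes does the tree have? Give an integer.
Leaves (nodes with no children): A, B, D, G

Answer: 4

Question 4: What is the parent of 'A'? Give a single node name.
Answer: F

Derivation:
Scan adjacency: A appears as child of F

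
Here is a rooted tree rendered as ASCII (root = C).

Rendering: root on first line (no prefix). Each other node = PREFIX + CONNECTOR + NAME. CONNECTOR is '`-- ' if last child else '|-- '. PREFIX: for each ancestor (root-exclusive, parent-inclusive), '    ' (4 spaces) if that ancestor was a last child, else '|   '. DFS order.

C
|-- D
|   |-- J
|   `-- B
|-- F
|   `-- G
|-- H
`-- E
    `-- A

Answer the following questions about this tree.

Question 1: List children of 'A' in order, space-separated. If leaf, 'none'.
Answer: none

Derivation:
Node A's children (from adjacency): (leaf)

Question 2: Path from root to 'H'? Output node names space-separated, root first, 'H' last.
Walk down from root: C -> H

Answer: C H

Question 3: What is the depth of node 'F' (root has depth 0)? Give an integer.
Path from root to F: C -> F
Depth = number of edges = 1

Answer: 1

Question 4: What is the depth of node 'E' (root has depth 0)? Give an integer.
Path from root to E: C -> E
Depth = number of edges = 1

Answer: 1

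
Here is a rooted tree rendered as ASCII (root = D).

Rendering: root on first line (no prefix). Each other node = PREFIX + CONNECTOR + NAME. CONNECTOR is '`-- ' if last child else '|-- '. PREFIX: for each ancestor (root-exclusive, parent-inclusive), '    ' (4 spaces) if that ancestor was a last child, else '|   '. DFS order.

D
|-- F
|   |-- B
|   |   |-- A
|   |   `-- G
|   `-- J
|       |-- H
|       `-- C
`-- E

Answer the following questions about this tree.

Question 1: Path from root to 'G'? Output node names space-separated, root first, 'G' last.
Walk down from root: D -> F -> B -> G

Answer: D F B G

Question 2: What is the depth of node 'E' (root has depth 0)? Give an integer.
Answer: 1

Derivation:
Path from root to E: D -> E
Depth = number of edges = 1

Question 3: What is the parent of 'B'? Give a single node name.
Scan adjacency: B appears as child of F

Answer: F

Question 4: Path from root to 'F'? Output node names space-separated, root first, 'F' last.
Answer: D F

Derivation:
Walk down from root: D -> F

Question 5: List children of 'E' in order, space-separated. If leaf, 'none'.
Node E's children (from adjacency): (leaf)

Answer: none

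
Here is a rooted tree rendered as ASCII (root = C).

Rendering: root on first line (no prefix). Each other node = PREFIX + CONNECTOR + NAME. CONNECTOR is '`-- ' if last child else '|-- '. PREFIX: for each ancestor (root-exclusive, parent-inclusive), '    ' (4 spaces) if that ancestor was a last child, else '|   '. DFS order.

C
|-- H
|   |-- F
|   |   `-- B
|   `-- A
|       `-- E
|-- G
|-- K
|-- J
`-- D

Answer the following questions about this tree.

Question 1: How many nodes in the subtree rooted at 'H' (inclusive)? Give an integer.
Subtree rooted at H contains: A, B, E, F, H
Count = 5

Answer: 5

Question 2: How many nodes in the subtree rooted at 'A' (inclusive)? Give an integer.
Subtree rooted at A contains: A, E
Count = 2

Answer: 2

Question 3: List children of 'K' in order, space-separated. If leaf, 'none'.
Answer: none

Derivation:
Node K's children (from adjacency): (leaf)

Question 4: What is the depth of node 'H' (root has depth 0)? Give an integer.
Path from root to H: C -> H
Depth = number of edges = 1

Answer: 1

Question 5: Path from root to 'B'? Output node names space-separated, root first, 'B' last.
Answer: C H F B

Derivation:
Walk down from root: C -> H -> F -> B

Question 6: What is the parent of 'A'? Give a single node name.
Answer: H

Derivation:
Scan adjacency: A appears as child of H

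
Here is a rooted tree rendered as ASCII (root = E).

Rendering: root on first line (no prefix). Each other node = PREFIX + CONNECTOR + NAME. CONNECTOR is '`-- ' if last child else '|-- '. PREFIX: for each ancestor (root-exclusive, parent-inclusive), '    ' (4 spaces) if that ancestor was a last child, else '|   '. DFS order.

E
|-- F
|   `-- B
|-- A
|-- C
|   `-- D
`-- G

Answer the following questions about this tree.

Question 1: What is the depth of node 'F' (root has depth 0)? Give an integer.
Answer: 1

Derivation:
Path from root to F: E -> F
Depth = number of edges = 1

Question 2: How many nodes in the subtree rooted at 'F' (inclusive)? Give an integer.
Answer: 2

Derivation:
Subtree rooted at F contains: B, F
Count = 2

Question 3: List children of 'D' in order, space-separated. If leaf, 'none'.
Node D's children (from adjacency): (leaf)

Answer: none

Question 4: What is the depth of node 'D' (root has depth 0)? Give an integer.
Answer: 2

Derivation:
Path from root to D: E -> C -> D
Depth = number of edges = 2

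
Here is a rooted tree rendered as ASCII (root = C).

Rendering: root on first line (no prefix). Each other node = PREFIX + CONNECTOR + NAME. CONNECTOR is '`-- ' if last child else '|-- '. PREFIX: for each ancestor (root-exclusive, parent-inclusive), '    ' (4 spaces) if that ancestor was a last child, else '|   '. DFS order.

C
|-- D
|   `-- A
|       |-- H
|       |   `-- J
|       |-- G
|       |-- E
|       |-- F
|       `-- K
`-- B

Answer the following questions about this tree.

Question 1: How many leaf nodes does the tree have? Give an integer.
Leaves (nodes with no children): B, E, F, G, J, K

Answer: 6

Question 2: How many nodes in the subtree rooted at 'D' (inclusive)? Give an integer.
Subtree rooted at D contains: A, D, E, F, G, H, J, K
Count = 8

Answer: 8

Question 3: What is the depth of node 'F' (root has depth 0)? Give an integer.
Path from root to F: C -> D -> A -> F
Depth = number of edges = 3

Answer: 3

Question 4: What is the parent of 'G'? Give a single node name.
Answer: A

Derivation:
Scan adjacency: G appears as child of A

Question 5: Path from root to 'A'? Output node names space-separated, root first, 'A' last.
Answer: C D A

Derivation:
Walk down from root: C -> D -> A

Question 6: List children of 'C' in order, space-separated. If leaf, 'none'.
Node C's children (from adjacency): D, B

Answer: D B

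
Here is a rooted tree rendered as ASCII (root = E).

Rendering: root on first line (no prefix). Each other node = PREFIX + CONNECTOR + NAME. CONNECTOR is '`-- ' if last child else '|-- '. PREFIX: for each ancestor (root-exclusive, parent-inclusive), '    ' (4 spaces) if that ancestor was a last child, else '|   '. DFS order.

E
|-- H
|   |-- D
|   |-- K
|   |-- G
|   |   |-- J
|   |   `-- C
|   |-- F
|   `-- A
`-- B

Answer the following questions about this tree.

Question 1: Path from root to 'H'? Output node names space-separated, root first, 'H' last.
Answer: E H

Derivation:
Walk down from root: E -> H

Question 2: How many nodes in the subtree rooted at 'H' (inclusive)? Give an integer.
Subtree rooted at H contains: A, C, D, F, G, H, J, K
Count = 8

Answer: 8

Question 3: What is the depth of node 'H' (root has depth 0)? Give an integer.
Answer: 1

Derivation:
Path from root to H: E -> H
Depth = number of edges = 1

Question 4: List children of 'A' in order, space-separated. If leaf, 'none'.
Answer: none

Derivation:
Node A's children (from adjacency): (leaf)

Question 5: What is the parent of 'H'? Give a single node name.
Answer: E

Derivation:
Scan adjacency: H appears as child of E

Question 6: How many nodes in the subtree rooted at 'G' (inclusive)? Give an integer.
Answer: 3

Derivation:
Subtree rooted at G contains: C, G, J
Count = 3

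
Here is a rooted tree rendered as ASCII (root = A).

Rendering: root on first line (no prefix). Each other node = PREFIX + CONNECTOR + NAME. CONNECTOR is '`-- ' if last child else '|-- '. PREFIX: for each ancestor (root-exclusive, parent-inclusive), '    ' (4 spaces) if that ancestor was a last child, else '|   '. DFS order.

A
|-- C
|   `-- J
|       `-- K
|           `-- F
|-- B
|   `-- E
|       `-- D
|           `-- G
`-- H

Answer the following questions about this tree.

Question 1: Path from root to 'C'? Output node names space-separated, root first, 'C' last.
Walk down from root: A -> C

Answer: A C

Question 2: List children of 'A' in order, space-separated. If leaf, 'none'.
Node A's children (from adjacency): C, B, H

Answer: C B H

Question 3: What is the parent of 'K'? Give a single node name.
Scan adjacency: K appears as child of J

Answer: J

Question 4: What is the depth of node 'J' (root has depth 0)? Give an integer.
Answer: 2

Derivation:
Path from root to J: A -> C -> J
Depth = number of edges = 2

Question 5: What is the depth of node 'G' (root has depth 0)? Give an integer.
Answer: 4

Derivation:
Path from root to G: A -> B -> E -> D -> G
Depth = number of edges = 4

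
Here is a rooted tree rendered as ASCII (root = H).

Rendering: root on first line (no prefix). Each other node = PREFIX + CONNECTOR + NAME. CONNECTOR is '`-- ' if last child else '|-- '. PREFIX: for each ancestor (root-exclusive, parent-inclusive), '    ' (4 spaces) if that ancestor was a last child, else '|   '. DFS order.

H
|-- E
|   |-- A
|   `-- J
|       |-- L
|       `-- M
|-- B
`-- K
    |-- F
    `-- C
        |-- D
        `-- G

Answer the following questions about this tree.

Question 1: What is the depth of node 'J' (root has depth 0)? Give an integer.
Answer: 2

Derivation:
Path from root to J: H -> E -> J
Depth = number of edges = 2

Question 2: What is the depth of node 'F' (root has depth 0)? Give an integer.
Answer: 2

Derivation:
Path from root to F: H -> K -> F
Depth = number of edges = 2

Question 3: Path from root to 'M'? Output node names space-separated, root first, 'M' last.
Walk down from root: H -> E -> J -> M

Answer: H E J M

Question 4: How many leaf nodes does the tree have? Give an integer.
Leaves (nodes with no children): A, B, D, F, G, L, M

Answer: 7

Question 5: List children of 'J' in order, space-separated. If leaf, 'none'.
Answer: L M

Derivation:
Node J's children (from adjacency): L, M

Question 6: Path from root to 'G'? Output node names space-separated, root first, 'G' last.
Answer: H K C G

Derivation:
Walk down from root: H -> K -> C -> G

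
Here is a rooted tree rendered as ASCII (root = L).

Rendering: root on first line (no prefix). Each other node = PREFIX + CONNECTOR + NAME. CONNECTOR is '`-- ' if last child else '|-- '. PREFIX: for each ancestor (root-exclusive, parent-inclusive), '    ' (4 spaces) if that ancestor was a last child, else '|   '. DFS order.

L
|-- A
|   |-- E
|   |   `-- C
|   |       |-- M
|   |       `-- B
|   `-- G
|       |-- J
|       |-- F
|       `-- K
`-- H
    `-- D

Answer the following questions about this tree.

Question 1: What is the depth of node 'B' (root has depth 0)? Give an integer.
Answer: 4

Derivation:
Path from root to B: L -> A -> E -> C -> B
Depth = number of edges = 4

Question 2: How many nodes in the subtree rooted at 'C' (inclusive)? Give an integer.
Answer: 3

Derivation:
Subtree rooted at C contains: B, C, M
Count = 3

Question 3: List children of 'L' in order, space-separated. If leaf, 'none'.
Answer: A H

Derivation:
Node L's children (from adjacency): A, H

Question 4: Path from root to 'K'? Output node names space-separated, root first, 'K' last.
Walk down from root: L -> A -> G -> K

Answer: L A G K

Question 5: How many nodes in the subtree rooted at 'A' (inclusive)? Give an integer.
Subtree rooted at A contains: A, B, C, E, F, G, J, K, M
Count = 9

Answer: 9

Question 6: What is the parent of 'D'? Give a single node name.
Answer: H

Derivation:
Scan adjacency: D appears as child of H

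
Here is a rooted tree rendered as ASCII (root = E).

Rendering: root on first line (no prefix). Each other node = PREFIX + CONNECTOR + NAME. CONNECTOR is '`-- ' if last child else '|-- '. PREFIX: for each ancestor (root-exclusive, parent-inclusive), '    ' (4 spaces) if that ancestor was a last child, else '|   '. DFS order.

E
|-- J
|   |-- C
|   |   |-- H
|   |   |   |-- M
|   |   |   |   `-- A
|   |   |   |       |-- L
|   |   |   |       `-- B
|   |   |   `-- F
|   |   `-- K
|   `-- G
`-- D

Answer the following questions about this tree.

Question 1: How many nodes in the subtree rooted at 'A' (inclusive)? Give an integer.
Answer: 3

Derivation:
Subtree rooted at A contains: A, B, L
Count = 3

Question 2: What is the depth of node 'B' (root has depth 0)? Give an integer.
Answer: 6

Derivation:
Path from root to B: E -> J -> C -> H -> M -> A -> B
Depth = number of edges = 6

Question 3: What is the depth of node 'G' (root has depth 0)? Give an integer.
Path from root to G: E -> J -> G
Depth = number of edges = 2

Answer: 2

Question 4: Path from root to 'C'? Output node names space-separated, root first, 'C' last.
Walk down from root: E -> J -> C

Answer: E J C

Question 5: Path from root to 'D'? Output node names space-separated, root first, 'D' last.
Walk down from root: E -> D

Answer: E D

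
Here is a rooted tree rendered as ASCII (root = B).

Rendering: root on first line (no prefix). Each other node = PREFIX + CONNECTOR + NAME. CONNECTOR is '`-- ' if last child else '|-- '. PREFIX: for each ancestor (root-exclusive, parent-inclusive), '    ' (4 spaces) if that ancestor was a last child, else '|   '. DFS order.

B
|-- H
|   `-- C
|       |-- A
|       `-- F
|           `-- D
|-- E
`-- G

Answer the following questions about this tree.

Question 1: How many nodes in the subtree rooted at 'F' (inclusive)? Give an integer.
Subtree rooted at F contains: D, F
Count = 2

Answer: 2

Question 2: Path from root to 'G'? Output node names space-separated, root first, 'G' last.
Walk down from root: B -> G

Answer: B G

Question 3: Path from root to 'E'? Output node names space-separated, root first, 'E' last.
Walk down from root: B -> E

Answer: B E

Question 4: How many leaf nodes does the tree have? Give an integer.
Leaves (nodes with no children): A, D, E, G

Answer: 4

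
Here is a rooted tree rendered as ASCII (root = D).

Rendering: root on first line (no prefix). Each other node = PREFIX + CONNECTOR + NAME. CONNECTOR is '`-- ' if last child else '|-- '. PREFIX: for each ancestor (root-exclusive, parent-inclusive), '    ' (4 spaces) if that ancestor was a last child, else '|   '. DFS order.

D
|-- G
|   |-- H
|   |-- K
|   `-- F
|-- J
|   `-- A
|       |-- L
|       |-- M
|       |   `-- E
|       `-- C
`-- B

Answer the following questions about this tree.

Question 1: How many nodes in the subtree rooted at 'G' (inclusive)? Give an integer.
Answer: 4

Derivation:
Subtree rooted at G contains: F, G, H, K
Count = 4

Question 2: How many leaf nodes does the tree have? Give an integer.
Leaves (nodes with no children): B, C, E, F, H, K, L

Answer: 7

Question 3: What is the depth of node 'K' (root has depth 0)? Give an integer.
Answer: 2

Derivation:
Path from root to K: D -> G -> K
Depth = number of edges = 2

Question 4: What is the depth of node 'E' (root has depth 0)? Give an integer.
Answer: 4

Derivation:
Path from root to E: D -> J -> A -> M -> E
Depth = number of edges = 4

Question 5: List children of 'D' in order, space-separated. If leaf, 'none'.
Answer: G J B

Derivation:
Node D's children (from adjacency): G, J, B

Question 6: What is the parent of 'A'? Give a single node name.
Scan adjacency: A appears as child of J

Answer: J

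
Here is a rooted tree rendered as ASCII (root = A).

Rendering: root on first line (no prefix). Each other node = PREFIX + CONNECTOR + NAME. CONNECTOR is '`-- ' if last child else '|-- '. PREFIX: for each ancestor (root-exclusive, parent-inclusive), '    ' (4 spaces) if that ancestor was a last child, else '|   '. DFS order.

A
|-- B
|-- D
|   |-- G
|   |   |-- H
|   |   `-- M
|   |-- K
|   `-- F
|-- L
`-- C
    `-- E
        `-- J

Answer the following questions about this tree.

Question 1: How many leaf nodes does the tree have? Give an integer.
Leaves (nodes with no children): B, F, H, J, K, L, M

Answer: 7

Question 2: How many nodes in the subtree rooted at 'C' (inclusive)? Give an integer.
Answer: 3

Derivation:
Subtree rooted at C contains: C, E, J
Count = 3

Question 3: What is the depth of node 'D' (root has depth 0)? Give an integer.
Path from root to D: A -> D
Depth = number of edges = 1

Answer: 1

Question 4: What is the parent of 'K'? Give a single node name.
Scan adjacency: K appears as child of D

Answer: D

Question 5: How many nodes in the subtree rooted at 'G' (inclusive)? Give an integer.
Subtree rooted at G contains: G, H, M
Count = 3

Answer: 3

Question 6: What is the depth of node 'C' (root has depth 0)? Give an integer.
Answer: 1

Derivation:
Path from root to C: A -> C
Depth = number of edges = 1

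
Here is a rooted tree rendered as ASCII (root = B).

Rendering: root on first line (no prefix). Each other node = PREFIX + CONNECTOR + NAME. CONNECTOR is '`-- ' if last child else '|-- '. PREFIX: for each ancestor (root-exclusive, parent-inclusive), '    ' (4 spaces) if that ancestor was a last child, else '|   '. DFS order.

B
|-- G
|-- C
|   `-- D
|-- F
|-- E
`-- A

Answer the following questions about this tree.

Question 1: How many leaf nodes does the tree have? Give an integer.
Leaves (nodes with no children): A, D, E, F, G

Answer: 5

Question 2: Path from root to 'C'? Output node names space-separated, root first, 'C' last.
Answer: B C

Derivation:
Walk down from root: B -> C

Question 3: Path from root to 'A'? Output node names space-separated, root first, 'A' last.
Answer: B A

Derivation:
Walk down from root: B -> A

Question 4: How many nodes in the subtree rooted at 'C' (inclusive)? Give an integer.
Answer: 2

Derivation:
Subtree rooted at C contains: C, D
Count = 2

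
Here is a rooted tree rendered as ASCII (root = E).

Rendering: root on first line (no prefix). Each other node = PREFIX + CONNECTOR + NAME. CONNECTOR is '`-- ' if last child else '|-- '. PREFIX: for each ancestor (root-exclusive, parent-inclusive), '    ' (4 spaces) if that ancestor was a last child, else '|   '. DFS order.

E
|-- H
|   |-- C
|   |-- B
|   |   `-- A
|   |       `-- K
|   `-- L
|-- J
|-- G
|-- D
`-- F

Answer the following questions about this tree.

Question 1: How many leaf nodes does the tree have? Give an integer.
Leaves (nodes with no children): C, D, F, G, J, K, L

Answer: 7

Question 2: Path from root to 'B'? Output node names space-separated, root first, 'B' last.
Walk down from root: E -> H -> B

Answer: E H B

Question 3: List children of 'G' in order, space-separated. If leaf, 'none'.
Node G's children (from adjacency): (leaf)

Answer: none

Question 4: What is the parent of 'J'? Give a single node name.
Scan adjacency: J appears as child of E

Answer: E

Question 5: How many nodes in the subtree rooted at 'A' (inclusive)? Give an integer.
Answer: 2

Derivation:
Subtree rooted at A contains: A, K
Count = 2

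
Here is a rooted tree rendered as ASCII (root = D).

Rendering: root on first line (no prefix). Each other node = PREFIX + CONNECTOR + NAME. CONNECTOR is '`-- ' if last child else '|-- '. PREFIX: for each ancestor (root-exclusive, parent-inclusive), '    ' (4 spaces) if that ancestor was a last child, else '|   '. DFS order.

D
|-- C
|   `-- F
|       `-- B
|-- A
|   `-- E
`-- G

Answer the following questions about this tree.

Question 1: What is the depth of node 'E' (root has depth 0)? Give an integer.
Path from root to E: D -> A -> E
Depth = number of edges = 2

Answer: 2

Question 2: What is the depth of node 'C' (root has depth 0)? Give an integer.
Answer: 1

Derivation:
Path from root to C: D -> C
Depth = number of edges = 1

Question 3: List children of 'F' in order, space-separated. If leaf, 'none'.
Node F's children (from adjacency): B

Answer: B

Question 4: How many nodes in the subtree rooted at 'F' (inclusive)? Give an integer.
Answer: 2

Derivation:
Subtree rooted at F contains: B, F
Count = 2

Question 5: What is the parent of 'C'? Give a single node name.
Answer: D

Derivation:
Scan adjacency: C appears as child of D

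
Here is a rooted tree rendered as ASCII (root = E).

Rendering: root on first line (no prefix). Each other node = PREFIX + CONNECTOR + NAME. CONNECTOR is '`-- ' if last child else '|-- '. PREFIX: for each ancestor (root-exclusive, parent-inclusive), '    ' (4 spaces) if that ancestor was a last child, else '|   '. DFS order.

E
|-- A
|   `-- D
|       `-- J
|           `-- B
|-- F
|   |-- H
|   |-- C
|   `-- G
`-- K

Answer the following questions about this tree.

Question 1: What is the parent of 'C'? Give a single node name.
Scan adjacency: C appears as child of F

Answer: F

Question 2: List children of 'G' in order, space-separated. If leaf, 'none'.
Node G's children (from adjacency): (leaf)

Answer: none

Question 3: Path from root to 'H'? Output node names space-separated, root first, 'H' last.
Walk down from root: E -> F -> H

Answer: E F H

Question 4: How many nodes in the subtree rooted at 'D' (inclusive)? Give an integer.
Subtree rooted at D contains: B, D, J
Count = 3

Answer: 3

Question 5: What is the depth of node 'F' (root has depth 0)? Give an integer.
Path from root to F: E -> F
Depth = number of edges = 1

Answer: 1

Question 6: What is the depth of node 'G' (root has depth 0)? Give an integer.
Answer: 2

Derivation:
Path from root to G: E -> F -> G
Depth = number of edges = 2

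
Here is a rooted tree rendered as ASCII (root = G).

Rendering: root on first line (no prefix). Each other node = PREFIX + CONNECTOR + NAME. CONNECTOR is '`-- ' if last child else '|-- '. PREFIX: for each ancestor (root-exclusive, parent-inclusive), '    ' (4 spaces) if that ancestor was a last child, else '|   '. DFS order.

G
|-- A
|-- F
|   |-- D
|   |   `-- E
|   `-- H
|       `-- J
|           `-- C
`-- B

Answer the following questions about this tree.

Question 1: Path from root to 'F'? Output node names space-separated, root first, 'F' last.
Answer: G F

Derivation:
Walk down from root: G -> F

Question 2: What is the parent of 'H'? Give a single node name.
Scan adjacency: H appears as child of F

Answer: F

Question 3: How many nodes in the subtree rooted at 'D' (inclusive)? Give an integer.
Subtree rooted at D contains: D, E
Count = 2

Answer: 2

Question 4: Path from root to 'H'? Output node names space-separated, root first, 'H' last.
Walk down from root: G -> F -> H

Answer: G F H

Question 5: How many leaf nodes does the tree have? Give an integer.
Answer: 4

Derivation:
Leaves (nodes with no children): A, B, C, E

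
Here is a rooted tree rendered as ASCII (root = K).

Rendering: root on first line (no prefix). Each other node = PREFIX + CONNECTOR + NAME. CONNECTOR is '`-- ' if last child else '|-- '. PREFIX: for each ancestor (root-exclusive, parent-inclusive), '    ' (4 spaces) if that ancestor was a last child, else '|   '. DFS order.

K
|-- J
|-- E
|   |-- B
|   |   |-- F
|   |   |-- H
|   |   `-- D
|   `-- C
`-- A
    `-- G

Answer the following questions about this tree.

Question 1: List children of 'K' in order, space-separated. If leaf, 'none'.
Node K's children (from adjacency): J, E, A

Answer: J E A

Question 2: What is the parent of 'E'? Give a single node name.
Scan adjacency: E appears as child of K

Answer: K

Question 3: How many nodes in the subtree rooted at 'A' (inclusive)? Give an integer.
Subtree rooted at A contains: A, G
Count = 2

Answer: 2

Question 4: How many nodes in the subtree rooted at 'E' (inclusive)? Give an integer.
Subtree rooted at E contains: B, C, D, E, F, H
Count = 6

Answer: 6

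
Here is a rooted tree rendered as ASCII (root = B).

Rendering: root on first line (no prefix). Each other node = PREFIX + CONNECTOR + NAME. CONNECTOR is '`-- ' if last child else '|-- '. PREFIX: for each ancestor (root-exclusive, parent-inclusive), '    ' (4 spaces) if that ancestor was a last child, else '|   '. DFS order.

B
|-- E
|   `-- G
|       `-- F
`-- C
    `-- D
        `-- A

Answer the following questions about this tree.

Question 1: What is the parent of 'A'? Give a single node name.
Answer: D

Derivation:
Scan adjacency: A appears as child of D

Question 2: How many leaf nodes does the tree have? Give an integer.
Leaves (nodes with no children): A, F

Answer: 2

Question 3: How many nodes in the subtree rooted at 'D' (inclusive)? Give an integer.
Answer: 2

Derivation:
Subtree rooted at D contains: A, D
Count = 2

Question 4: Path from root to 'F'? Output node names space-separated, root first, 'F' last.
Answer: B E G F

Derivation:
Walk down from root: B -> E -> G -> F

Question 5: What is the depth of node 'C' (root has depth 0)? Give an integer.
Answer: 1

Derivation:
Path from root to C: B -> C
Depth = number of edges = 1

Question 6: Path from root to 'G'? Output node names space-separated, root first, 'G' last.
Answer: B E G

Derivation:
Walk down from root: B -> E -> G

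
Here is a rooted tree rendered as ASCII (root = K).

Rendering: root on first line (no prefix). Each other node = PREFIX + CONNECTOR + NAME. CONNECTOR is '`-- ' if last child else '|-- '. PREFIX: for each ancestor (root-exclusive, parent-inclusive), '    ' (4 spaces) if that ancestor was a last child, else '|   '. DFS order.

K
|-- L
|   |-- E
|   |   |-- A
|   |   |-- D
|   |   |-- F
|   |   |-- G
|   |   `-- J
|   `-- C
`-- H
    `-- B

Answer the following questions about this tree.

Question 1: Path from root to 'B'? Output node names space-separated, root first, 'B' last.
Walk down from root: K -> H -> B

Answer: K H B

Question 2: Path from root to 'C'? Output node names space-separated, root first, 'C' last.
Answer: K L C

Derivation:
Walk down from root: K -> L -> C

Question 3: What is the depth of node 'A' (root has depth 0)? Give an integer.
Answer: 3

Derivation:
Path from root to A: K -> L -> E -> A
Depth = number of edges = 3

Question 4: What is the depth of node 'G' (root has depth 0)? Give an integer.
Answer: 3

Derivation:
Path from root to G: K -> L -> E -> G
Depth = number of edges = 3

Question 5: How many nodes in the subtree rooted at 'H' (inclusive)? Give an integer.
Subtree rooted at H contains: B, H
Count = 2

Answer: 2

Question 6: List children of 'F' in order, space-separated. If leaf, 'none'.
Node F's children (from adjacency): (leaf)

Answer: none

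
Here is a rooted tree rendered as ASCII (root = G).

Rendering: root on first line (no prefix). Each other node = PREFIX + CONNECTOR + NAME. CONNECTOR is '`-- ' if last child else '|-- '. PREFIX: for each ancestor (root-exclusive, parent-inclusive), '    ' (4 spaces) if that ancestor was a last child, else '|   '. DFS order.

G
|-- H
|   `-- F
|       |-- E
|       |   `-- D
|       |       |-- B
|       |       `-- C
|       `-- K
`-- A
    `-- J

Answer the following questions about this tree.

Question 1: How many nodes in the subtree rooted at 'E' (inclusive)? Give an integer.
Answer: 4

Derivation:
Subtree rooted at E contains: B, C, D, E
Count = 4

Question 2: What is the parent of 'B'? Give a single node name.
Scan adjacency: B appears as child of D

Answer: D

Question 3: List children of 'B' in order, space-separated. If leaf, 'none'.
Answer: none

Derivation:
Node B's children (from adjacency): (leaf)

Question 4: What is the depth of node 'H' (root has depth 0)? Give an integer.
Path from root to H: G -> H
Depth = number of edges = 1

Answer: 1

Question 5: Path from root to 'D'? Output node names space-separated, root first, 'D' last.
Answer: G H F E D

Derivation:
Walk down from root: G -> H -> F -> E -> D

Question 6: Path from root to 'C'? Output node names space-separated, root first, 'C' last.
Answer: G H F E D C

Derivation:
Walk down from root: G -> H -> F -> E -> D -> C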